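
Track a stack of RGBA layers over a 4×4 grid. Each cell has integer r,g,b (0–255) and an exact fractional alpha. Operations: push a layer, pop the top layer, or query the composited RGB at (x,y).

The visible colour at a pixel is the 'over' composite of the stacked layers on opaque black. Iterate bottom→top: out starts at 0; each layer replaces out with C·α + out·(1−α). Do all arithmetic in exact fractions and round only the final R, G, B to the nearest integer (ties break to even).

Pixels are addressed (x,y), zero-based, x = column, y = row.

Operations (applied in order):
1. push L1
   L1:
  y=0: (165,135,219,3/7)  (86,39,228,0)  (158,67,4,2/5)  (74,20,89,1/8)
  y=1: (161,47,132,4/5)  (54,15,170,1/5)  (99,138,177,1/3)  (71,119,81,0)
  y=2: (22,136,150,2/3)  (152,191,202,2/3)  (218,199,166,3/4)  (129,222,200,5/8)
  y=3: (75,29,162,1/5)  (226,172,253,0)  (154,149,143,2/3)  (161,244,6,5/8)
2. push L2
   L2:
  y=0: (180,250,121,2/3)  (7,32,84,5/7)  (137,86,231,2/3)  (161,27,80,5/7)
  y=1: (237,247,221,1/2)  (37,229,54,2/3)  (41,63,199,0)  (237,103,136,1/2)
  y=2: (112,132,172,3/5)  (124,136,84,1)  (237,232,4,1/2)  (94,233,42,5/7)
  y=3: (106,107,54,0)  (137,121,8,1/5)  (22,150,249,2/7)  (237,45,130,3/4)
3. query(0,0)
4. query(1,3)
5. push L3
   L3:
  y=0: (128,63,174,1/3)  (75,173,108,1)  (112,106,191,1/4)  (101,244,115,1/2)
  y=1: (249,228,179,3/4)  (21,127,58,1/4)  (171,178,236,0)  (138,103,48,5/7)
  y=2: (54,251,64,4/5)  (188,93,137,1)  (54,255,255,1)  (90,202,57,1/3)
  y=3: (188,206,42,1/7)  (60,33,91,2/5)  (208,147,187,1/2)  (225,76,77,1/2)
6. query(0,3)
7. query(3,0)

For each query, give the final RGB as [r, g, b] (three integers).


at x=0,y=0 over L1,L2:
L1 α=3/7: [495/7, 405/7, 657/7]
L2 α=2/3: [1005/7, 3905/21, 2351/21]
= [144, 186, 112]

query (1,3) [L1,L2] — begin 0,0,0
after L1 α=0: [0, 0, 0]
after L2 α=1/5: [137/5, 121/5, 8/5]
→ [27, 24, 2]

at x=0,y=3 over L1,L2,L3:
L1 α=1/5: [15, 29/5, 162/5]
L2 α=0: [15, 29/5, 162/5]
L3 α=1/7: [278/7, 172/5, 1182/35]
= [40, 34, 34]

(3,0) stack=L1,L2,L3; from [0,0,0]:
+L1 (α=1/8) → [37/4, 5/2, 89/8]
+L2 (α=5/7) → [1647/14, 20, 1689/28]
+L3 (α=1/2) → [3061/28, 132, 4909/56]
= [109, 132, 88]


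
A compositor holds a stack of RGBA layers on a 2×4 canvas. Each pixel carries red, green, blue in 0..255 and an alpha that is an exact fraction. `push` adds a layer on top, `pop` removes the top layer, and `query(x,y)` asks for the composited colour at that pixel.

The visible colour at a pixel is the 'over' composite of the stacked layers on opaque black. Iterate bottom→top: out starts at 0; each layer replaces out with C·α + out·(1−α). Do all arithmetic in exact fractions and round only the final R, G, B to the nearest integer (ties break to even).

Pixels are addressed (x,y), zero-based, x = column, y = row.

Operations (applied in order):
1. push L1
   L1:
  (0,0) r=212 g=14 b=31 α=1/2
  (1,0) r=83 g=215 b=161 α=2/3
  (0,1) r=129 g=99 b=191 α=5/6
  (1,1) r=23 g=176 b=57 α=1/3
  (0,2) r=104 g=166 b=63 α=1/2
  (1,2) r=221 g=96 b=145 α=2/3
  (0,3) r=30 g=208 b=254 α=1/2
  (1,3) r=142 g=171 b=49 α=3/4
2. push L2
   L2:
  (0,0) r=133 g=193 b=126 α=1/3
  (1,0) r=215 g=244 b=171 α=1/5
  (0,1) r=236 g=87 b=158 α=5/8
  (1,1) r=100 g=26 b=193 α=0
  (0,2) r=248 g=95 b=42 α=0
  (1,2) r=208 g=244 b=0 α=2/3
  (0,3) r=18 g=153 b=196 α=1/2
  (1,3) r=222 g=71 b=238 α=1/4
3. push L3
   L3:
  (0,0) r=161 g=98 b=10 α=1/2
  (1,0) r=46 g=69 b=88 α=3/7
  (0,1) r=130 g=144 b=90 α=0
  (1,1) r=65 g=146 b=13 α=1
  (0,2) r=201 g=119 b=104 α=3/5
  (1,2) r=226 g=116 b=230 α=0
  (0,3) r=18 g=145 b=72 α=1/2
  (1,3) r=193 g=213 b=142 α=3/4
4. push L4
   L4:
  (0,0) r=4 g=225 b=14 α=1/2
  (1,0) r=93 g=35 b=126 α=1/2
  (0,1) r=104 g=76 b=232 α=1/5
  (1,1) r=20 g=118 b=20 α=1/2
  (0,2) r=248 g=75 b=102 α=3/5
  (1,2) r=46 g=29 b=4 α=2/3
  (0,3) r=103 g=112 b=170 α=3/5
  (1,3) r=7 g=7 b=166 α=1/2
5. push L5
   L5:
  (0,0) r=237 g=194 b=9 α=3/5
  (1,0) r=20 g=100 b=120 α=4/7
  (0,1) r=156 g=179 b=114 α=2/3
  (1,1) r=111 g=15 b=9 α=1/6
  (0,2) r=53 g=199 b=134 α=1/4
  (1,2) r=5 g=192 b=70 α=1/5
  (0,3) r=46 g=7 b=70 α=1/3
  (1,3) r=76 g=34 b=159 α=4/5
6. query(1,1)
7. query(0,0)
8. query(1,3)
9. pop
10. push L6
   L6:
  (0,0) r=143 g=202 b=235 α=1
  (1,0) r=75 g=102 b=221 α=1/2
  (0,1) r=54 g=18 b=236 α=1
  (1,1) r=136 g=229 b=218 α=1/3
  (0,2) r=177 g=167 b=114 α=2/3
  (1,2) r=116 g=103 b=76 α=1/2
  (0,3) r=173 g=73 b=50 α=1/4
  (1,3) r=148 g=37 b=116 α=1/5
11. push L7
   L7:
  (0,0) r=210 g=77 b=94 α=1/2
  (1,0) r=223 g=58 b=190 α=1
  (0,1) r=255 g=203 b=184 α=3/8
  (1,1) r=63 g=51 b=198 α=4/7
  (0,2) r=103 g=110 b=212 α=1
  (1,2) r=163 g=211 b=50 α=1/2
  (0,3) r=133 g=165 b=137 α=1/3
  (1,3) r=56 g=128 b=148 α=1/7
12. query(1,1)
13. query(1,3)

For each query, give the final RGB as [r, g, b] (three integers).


query (1,1) [L1,L2,L3,L4,L5] — begin 0,0,0
+L1 (α=1/3) → [23/3, 176/3, 19]
+L2 (α=0) → [23/3, 176/3, 19]
+L3 (α=1) → [65, 146, 13]
+L4 (α=1/2) → [85/2, 132, 33/2]
+L5 (α=1/6) → [647/12, 225/2, 61/4]
= [54, 112, 15]

at x=0,y=0 over L1,L2,L3,L4,L5:
L1 α=1/2: [106, 7, 31/2]
L2 α=1/3: [115, 69, 157/3]
L3 α=1/2: [138, 167/2, 187/6]
L4 α=1/2: [71, 617/4, 271/12]
L5 α=3/5: [853/5, 1781/10, 433/30]
= [171, 178, 14]

query (1,3) [L1,L2,L3,L4,L5] — begin 0,0,0
+L1 (α=3/4) → [213/2, 513/4, 147/4]
+L2 (α=1/4) → [1083/8, 1823/16, 1393/16]
+L3 (α=3/4) → [5715/32, 12047/64, 8209/64]
+L4 (α=1/2) → [5939/64, 12495/128, 18833/128]
+L5 (α=4/5) → [5079/64, 29903/640, 100241/640]
= [79, 47, 157]

query (1,1) [L1,L2,L3,L4,L6,L7] — begin 0,0,0
after L1 α=1/3: [23/3, 176/3, 19]
after L2 α=0: [23/3, 176/3, 19]
after L3 α=1: [65, 146, 13]
after L4 α=1/2: [85/2, 132, 33/2]
after L6 α=1/3: [221/3, 493/3, 251/3]
after L7 α=4/7: [473/7, 697/7, 149]
= [68, 100, 149]

at x=1,y=3 over L1,L2,L3,L4,L6,L7:
L1 α=3/4: [213/2, 513/4, 147/4]
L2 α=1/4: [1083/8, 1823/16, 1393/16]
L3 α=3/4: [5715/32, 12047/64, 8209/64]
L4 α=1/2: [5939/64, 12495/128, 18833/128]
L6 α=1/5: [8307/80, 13679/160, 4509/32]
L7 α=1/7: [27161/280, 51277/560, 15895/112]
rounded: [97, 92, 142]


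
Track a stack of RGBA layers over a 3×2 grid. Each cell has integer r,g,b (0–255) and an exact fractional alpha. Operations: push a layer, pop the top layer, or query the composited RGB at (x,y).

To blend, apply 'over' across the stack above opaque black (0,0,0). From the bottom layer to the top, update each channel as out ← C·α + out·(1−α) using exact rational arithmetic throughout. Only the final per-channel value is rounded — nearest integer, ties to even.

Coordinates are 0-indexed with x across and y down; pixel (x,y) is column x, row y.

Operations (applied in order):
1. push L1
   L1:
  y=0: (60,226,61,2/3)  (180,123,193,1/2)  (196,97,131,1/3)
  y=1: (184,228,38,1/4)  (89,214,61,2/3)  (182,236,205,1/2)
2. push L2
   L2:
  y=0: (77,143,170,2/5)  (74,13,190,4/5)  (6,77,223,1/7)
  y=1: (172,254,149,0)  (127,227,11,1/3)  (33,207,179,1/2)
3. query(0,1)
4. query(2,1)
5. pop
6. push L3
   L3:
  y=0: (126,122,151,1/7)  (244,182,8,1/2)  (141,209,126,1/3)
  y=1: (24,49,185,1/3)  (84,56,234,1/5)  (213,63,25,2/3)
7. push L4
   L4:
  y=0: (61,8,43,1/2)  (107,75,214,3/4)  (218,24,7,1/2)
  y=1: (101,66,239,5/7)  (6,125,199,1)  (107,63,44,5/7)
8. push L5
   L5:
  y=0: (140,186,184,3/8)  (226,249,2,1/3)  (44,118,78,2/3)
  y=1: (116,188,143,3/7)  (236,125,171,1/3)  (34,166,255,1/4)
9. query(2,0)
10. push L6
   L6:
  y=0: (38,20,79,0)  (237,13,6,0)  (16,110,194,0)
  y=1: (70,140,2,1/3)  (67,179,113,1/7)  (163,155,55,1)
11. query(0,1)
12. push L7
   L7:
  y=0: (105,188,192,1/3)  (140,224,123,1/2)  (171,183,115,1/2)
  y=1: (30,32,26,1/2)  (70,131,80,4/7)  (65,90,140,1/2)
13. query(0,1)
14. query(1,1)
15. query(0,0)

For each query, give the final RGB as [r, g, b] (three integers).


query (0,1) [L1,L2] — begin 0,0,0
after L1 α=1/4: [46, 57, 19/2]
after L2 α=0: [46, 57, 19/2]
→ [46, 57, 10]

(2,1) stack=L1,L2; from [0,0,0]:
L1 α=1/2: [91, 118, 205/2]
L2 α=1/2: [62, 325/2, 563/4]
→ [62, 162, 141]

at x=2,y=0 over L1,L3,L4,L5:
after L1 α=1/3: [196/3, 97/3, 131/3]
after L3 α=1/3: [815/9, 821/9, 640/9]
after L4 α=1/2: [2777/18, 1037/18, 703/18]
after L5 α=2/3: [4361/54, 5285/54, 3511/54]
→ [81, 98, 65]

query (0,1) [L1,L3,L4,L5,L6] — begin 0,0,0
+L1 (α=1/4) → [46, 57, 19/2]
+L3 (α=1/3) → [116/3, 163/3, 68]
+L4 (α=5/7) → [1747/21, 188/3, 1331/7]
+L5 (α=3/7) → [14296/147, 2444/21, 8327/49]
+L6 (α=1/3) → [38882/441, 7828/63, 5584/49]
→ [88, 124, 114]

at x=0,y=1 over L1,L3,L4,L5,L6,L7:
L1 α=1/4: [46, 57, 19/2]
L3 α=1/3: [116/3, 163/3, 68]
L4 α=5/7: [1747/21, 188/3, 1331/7]
L5 α=3/7: [14296/147, 2444/21, 8327/49]
L6 α=1/3: [38882/441, 7828/63, 5584/49]
L7 α=1/2: [26056/441, 4922/63, 3429/49]
= [59, 78, 70]

(1,1) stack=L1,L3,L4,L5,L6,L7; from [0,0,0]:
L1 α=2/3: [178/3, 428/3, 122/3]
L3 α=1/5: [964/15, 376/3, 238/3]
L4 α=1: [6, 125, 199]
L5 α=1/3: [248/3, 125, 569/3]
L6 α=1/7: [563/7, 929/7, 1251/7]
L7 α=4/7: [3649/49, 6455/49, 5993/49]
rounded: [74, 132, 122]

at x=0,y=0 over L1,L3,L4,L5,L6,L7:
+L1 (α=2/3) → [40, 452/3, 122/3]
+L3 (α=1/7) → [366/7, 1026/7, 395/7]
+L4 (α=1/2) → [793/14, 541/7, 348/7]
+L5 (α=3/8) → [9845/112, 6611/56, 1401/14]
+L6 (α=0) → [9845/112, 6611/56, 1401/14]
+L7 (α=1/3) → [15725/168, 11875/84, 915/7]
rounded: [94, 141, 131]


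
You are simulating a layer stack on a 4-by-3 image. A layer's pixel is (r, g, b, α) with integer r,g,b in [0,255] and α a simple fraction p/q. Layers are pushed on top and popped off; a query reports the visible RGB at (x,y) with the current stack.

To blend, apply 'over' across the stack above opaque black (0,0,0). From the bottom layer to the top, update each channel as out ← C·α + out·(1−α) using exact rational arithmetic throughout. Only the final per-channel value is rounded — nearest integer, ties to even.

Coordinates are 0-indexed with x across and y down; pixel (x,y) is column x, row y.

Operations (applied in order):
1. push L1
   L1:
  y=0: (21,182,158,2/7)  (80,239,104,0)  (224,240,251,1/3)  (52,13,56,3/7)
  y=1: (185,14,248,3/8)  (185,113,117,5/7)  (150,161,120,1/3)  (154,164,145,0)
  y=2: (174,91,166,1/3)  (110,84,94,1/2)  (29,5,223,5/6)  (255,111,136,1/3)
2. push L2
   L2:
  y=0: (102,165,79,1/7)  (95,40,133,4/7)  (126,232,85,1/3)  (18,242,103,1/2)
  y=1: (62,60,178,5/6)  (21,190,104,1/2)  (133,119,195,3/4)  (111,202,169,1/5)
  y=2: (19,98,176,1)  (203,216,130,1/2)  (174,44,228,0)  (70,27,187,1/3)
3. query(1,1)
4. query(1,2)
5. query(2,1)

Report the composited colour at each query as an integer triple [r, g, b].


(1,1) stack=L1,L2; from [0,0,0]:
+L1 (α=5/7) → [925/7, 565/7, 585/7]
+L2 (α=1/2) → [536/7, 1895/14, 1313/14]
= [77, 135, 94]

query (1,2) [L1,L2] — begin 0,0,0
after L1 α=1/2: [55, 42, 47]
after L2 α=1/2: [129, 129, 177/2]
rounded: [129, 129, 88]

(2,1) stack=L1,L2; from [0,0,0]:
+L1 (α=1/3) → [50, 161/3, 40]
+L2 (α=3/4) → [449/4, 308/3, 625/4]
rounded: [112, 103, 156]


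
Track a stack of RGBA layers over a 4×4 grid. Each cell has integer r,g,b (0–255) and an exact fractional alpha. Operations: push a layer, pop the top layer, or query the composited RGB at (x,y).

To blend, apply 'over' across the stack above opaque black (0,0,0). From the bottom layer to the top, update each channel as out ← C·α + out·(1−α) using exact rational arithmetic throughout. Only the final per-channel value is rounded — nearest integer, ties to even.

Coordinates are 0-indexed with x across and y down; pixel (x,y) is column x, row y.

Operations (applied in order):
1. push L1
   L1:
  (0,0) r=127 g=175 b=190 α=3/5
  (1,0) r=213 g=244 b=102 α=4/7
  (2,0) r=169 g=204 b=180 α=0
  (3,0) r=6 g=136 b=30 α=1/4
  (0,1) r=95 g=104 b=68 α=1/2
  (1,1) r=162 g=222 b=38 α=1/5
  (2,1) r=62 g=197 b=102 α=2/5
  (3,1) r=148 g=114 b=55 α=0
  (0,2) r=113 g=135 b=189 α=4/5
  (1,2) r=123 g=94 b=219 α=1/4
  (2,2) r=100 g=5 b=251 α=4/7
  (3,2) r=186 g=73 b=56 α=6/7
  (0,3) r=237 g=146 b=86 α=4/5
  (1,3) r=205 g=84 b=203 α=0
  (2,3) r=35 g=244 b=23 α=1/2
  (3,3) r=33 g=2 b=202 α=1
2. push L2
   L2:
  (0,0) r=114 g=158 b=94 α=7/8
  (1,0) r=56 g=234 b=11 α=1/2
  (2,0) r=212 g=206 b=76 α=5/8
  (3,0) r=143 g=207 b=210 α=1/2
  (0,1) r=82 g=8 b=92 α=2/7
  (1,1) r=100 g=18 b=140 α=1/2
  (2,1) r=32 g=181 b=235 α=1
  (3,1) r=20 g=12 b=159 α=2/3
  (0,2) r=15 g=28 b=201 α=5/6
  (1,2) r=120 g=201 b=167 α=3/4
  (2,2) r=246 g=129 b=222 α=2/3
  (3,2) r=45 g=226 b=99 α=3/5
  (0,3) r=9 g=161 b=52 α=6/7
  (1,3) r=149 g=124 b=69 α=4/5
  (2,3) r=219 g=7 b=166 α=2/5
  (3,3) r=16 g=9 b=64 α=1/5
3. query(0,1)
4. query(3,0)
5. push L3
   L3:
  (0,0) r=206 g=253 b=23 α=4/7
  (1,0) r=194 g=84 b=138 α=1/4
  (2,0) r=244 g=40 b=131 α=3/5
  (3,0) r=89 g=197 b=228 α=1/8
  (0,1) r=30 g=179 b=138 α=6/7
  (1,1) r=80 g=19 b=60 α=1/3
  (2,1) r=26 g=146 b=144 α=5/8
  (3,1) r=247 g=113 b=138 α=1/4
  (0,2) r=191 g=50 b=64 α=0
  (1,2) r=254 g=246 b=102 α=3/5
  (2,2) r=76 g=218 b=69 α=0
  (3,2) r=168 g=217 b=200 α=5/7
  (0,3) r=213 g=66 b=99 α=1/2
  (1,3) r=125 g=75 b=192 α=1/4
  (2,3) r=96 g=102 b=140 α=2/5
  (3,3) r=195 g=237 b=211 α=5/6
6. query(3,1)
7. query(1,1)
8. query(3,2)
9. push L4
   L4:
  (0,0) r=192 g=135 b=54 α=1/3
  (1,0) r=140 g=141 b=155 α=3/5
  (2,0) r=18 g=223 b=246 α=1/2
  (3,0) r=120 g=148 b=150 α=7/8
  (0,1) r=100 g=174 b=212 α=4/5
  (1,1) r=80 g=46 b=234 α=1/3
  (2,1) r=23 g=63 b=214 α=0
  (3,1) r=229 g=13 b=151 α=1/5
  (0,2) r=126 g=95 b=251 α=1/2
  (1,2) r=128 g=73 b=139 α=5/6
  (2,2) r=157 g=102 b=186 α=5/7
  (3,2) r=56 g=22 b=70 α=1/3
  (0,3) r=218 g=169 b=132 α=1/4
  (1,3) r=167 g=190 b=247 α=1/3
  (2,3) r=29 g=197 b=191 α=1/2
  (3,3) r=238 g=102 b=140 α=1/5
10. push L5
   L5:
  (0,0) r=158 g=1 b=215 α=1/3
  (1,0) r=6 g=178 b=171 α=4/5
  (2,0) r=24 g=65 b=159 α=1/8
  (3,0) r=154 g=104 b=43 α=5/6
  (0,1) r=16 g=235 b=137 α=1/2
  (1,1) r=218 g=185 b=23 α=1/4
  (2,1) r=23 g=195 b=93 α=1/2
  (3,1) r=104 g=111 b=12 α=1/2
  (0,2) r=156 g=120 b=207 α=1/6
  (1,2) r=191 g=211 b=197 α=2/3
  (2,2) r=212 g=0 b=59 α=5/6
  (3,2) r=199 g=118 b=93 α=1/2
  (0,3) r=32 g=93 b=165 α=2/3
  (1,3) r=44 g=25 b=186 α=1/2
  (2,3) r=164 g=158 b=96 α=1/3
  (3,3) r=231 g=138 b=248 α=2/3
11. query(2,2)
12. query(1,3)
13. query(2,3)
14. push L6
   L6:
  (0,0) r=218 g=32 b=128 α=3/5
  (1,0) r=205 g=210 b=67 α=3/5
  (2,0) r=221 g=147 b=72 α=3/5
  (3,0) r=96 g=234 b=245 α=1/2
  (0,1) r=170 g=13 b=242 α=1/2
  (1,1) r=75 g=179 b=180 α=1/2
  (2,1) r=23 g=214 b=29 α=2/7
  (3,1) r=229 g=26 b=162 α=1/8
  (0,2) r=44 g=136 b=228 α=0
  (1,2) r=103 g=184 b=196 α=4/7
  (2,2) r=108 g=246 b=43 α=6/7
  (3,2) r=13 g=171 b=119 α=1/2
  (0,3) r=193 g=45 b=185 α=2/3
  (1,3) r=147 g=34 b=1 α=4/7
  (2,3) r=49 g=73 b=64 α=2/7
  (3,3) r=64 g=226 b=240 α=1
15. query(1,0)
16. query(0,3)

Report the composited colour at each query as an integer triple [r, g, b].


at x=0,y=1 over L1,L2:
L1 α=1/2: [95/2, 52, 34]
L2 α=2/7: [803/14, 276/7, 354/7]
= [57, 39, 51]

at x=3,y=0 over L1,L2:
after L1 α=1/4: [3/2, 34, 15/2]
after L2 α=1/2: [289/4, 241/2, 435/4]
rounded: [72, 120, 109]

(3,1) stack=L1,L2,L3; from [0,0,0]:
L1 α=0: [0, 0, 0]
L2 α=2/3: [40/3, 8, 106]
L3 α=1/4: [287/4, 137/4, 114]
= [72, 34, 114]

(1,1) stack=L1,L2,L3; from [0,0,0]:
after L1 α=1/5: [162/5, 222/5, 38/5]
after L2 α=1/2: [331/5, 156/5, 369/5]
after L3 α=1/3: [354/5, 407/15, 346/5]
= [71, 27, 69]

at x=3,y=2 over L1,L2,L3:
+L1 (α=6/7) → [1116/7, 438/7, 48]
+L2 (α=3/5) → [3177/35, 5622/35, 393/5]
+L3 (α=5/7) → [35754/245, 49219/245, 5786/35]
→ [146, 201, 165]

(2,2) stack=L1,L2,L3,L4,L5; from [0,0,0]:
L1 α=4/7: [400/7, 20/7, 1004/7]
L2 α=2/3: [3844/21, 1826/21, 4112/21]
L3 α=0: [3844/21, 1826/21, 4112/21]
L4 α=5/7: [24173/147, 14362/147, 27754/147]
L5 α=5/6: [179993/882, 7181/441, 71119/882]
= [204, 16, 81]

(1,3) stack=L1,L2,L3,L4,L5; from [0,0,0]:
L1 α=0: [0, 0, 0]
L2 α=4/5: [596/5, 496/5, 276/5]
L3 α=1/4: [2413/20, 1863/20, 447/5]
L4 α=1/3: [1361/10, 3763/30, 2129/15]
L5 α=1/2: [1801/20, 4513/60, 4919/30]
rounded: [90, 75, 164]

query (2,3) [L1,L2,L3,L4,L5] — begin 0,0,0
L1 α=1/2: [35/2, 122, 23/2]
L2 α=2/5: [981/10, 76, 733/10]
L3 α=2/5: [4863/50, 432/5, 4999/50]
L4 α=1/2: [6313/100, 1417/10, 14549/100]
L5 α=1/3: [14513/150, 2207/15, 19349/150]
= [97, 147, 129]

at x=1,y=0 over L1,L2,L3,L4,L5,L6:
+L1 (α=4/7) → [852/7, 976/7, 408/7]
+L2 (α=1/2) → [622/7, 1307/7, 485/14]
+L3 (α=1/4) → [806/7, 4509/28, 3387/56]
+L4 (α=3/5) → [4552/35, 10431/70, 16407/140]
+L5 (α=4/5) → [5392/175, 60271/350, 112167/700]
+L6 (α=3/5) → [118409/875, 170521/875, 182517/1750]
rounded: [135, 195, 104]

query (0,3) [L1,L2,L3,L4,L5,L6] — begin 0,0,0
after L1 α=4/5: [948/5, 584/5, 344/5]
after L2 α=6/7: [174/5, 5414/35, 272/5]
after L3 α=1/2: [1239/10, 3862/35, 767/10]
after L4 α=1/4: [5897/40, 17501/140, 3621/40]
after L5 α=2/3: [2819/40, 43541/420, 5607/40]
after L6 α=2/3: [18259/120, 81341/1260, 20407/120]
rounded: [152, 65, 170]


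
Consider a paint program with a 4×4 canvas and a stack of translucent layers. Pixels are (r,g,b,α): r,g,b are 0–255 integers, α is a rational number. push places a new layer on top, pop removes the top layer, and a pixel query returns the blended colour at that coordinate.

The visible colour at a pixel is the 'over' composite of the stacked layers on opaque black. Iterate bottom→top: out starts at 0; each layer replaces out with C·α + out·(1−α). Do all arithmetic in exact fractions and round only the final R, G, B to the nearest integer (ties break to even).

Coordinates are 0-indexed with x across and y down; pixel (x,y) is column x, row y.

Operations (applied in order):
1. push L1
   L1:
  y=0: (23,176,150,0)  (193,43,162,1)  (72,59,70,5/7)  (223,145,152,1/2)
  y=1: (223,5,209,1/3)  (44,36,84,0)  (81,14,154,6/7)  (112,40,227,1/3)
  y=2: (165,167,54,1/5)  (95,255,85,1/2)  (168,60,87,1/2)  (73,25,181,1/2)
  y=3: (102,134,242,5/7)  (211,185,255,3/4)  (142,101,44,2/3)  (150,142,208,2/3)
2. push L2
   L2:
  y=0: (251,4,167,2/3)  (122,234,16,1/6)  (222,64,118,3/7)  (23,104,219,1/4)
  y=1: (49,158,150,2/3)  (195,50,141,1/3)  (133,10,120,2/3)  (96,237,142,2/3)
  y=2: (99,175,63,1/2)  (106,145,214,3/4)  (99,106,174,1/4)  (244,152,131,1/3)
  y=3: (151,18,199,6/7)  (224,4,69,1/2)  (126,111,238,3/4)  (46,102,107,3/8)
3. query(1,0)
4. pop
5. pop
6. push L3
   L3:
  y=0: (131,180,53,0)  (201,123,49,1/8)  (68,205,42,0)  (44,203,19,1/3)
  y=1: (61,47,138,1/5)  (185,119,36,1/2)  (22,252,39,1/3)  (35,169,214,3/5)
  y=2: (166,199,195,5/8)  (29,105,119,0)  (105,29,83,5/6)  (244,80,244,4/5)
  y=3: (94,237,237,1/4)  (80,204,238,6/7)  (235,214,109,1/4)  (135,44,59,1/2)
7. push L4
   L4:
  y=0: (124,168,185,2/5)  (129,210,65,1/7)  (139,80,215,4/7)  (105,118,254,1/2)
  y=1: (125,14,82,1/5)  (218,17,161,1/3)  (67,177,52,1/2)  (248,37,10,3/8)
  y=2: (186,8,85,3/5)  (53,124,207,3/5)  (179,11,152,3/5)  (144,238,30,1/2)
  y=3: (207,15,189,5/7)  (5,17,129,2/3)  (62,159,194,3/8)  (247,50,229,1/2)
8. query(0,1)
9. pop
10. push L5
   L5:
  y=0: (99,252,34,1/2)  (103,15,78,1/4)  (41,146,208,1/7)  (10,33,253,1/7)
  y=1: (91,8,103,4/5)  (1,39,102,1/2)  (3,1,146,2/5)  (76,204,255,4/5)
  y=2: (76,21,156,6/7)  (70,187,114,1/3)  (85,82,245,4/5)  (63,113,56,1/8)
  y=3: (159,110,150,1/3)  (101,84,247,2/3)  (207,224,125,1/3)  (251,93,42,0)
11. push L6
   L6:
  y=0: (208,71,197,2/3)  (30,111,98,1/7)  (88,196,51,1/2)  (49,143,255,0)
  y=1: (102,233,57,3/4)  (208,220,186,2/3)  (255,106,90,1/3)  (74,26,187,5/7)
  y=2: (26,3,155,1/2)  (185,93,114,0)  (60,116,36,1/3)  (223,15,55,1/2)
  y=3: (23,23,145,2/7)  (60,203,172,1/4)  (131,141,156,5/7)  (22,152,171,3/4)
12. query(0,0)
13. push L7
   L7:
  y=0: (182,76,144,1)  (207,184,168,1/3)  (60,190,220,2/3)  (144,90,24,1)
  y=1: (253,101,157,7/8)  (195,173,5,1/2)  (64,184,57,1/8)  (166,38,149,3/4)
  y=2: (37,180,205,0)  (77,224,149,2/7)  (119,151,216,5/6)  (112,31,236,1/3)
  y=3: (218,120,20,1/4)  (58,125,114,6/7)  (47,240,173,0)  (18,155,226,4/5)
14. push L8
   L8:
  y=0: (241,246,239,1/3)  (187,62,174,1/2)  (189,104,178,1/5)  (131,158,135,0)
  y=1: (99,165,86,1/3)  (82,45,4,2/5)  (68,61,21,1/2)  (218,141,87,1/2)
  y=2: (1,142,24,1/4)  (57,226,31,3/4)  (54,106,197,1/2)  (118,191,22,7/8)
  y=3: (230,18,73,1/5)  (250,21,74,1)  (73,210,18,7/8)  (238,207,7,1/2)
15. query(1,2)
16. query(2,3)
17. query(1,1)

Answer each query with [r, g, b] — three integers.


(1,0) stack=L1,L2; from [0,0,0]:
L1 α=1: [193, 43, 162]
L2 α=1/6: [1087/6, 449/6, 413/3]
→ [181, 75, 138]

(0,1) stack=L3,L4; from [0,0,0]:
+L3 (α=1/5) → [61/5, 47/5, 138/5]
+L4 (α=1/5) → [869/25, 258/25, 962/25]
rounded: [35, 10, 38]

(0,0) stack=L3,L5,L6; from [0,0,0]:
after L3 α=0: [0, 0, 0]
after L5 α=1/2: [99/2, 126, 17]
after L6 α=2/3: [931/6, 268/3, 137]
= [155, 89, 137]

query (1,2) [L3,L5,L6,L7,L8] — begin 0,0,0
L3 α=0: [0, 0, 0]
L5 α=1/3: [70/3, 187/3, 38]
L6 α=0: [70/3, 187/3, 38]
L7 α=2/7: [116/3, 2279/21, 488/7]
L8 α=3/4: [629/12, 16517/84, 1139/28]
rounded: [52, 197, 41]

query (2,3) [L3,L5,L6,L7,L8] — begin 0,0,0
L3 α=1/4: [235/4, 107/2, 109/4]
L5 α=1/3: [649/6, 331/3, 359/6]
L6 α=5/7: [2614/21, 2777/21, 2699/21]
L7 α=0: [2614/21, 2777/21, 2699/21]
L8 α=7/8: [13345/168, 33647/168, 5345/168]
= [79, 200, 32]

query (1,1) [L3,L5,L6,L7,L8] — begin 0,0,0
+L3 (α=1/2) → [185/2, 119/2, 18]
+L5 (α=1/2) → [187/4, 197/4, 60]
+L6 (α=2/3) → [617/4, 1957/12, 144]
+L7 (α=1/2) → [1397/8, 4033/24, 149/2]
+L8 (α=2/5) → [5503/40, 4753/40, 463/10]
→ [138, 119, 46]


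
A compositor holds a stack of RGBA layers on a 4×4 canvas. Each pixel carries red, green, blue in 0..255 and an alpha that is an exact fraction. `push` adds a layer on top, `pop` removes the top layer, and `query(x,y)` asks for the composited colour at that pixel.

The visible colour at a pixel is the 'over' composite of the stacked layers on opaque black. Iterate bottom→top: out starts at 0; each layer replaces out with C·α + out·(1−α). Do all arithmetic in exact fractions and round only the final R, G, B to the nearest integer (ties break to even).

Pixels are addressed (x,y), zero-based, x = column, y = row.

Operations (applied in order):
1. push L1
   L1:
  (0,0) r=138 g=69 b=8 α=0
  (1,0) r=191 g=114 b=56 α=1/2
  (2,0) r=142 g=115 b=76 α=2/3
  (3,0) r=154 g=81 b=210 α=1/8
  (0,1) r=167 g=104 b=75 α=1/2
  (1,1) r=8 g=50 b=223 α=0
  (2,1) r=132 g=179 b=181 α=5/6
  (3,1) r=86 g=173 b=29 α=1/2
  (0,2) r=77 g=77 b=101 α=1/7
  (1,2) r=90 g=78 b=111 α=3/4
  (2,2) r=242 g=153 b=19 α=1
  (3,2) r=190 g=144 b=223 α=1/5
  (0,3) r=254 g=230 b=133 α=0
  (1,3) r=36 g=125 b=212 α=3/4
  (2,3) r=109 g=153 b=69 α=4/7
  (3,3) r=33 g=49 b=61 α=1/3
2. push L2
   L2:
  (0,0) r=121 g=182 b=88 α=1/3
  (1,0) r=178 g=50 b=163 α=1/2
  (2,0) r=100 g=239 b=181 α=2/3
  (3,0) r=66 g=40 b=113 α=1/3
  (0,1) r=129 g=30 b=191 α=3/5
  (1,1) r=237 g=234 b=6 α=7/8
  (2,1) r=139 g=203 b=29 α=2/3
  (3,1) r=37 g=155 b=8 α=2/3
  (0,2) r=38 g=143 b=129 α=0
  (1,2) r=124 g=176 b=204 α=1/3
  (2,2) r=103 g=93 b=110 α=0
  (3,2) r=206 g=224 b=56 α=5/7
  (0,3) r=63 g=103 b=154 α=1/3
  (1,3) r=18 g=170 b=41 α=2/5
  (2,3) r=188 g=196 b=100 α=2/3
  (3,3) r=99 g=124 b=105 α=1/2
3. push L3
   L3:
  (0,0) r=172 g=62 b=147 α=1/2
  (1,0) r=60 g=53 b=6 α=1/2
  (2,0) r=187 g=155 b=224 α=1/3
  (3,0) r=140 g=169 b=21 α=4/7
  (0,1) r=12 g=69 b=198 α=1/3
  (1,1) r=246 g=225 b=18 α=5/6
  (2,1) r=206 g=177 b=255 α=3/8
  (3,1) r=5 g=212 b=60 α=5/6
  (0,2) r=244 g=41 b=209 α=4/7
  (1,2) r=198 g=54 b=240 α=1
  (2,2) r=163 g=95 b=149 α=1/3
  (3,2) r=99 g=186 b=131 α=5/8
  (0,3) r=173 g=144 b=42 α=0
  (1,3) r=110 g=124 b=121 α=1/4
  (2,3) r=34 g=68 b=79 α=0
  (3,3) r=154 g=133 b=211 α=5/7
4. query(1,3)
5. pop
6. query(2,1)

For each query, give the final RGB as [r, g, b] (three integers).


at x=1,y=3 over L1,L2,L3:
+L1 (α=3/4) → [27, 375/4, 159]
+L2 (α=2/5) → [117/5, 497/4, 559/5]
+L3 (α=1/4) → [901/20, 1987/16, 1141/10]
= [45, 124, 114]

at x=2,y=1 over L1,L2:
L1 α=5/6: [110, 895/6, 905/6]
L2 α=2/3: [388/3, 3331/18, 1253/18]
→ [129, 185, 70]


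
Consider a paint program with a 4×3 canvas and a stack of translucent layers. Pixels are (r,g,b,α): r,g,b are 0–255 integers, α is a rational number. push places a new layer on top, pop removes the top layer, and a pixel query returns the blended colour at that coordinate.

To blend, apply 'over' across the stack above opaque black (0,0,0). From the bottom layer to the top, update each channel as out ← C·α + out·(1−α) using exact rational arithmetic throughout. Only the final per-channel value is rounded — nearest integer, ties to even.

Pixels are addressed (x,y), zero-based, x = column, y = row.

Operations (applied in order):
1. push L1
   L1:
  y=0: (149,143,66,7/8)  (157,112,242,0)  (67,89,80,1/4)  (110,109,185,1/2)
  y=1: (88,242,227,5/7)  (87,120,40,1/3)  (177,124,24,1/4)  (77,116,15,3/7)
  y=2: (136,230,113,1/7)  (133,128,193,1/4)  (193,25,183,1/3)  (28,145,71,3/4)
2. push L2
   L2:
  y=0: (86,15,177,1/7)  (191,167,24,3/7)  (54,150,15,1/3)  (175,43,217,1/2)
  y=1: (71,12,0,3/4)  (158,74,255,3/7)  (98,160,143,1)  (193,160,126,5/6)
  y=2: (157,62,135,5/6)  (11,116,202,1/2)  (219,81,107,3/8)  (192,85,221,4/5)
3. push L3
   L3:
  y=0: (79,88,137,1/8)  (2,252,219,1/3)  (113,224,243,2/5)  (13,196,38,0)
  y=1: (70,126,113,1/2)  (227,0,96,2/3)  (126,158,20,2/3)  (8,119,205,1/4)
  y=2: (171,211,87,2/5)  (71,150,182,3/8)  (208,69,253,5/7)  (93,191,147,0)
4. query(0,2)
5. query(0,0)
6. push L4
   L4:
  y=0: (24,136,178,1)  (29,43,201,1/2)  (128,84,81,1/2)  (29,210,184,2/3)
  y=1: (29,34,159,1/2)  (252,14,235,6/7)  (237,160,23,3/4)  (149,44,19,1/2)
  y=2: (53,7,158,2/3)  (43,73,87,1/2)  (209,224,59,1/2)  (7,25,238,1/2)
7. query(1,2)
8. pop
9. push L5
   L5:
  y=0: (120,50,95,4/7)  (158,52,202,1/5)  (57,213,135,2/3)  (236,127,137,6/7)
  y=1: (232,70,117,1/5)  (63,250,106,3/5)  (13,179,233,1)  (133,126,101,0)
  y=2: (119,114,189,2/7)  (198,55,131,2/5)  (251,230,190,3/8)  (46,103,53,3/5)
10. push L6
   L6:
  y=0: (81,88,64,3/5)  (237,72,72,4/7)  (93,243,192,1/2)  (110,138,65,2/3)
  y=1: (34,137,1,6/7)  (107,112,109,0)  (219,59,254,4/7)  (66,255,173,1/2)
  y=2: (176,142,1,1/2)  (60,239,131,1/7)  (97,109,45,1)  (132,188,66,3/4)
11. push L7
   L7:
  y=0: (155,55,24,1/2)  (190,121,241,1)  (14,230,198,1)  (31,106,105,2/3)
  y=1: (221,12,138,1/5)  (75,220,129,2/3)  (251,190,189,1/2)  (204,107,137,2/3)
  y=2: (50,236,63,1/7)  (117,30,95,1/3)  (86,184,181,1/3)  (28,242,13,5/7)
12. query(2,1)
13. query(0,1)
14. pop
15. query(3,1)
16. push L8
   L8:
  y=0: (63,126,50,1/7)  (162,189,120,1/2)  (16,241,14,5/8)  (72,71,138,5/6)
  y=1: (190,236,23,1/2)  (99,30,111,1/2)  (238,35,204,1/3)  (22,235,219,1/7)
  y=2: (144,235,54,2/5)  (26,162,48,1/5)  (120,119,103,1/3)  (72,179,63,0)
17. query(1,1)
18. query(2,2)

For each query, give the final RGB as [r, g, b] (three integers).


(0,2) stack=L1,L2,L3; from [0,0,0]:
+L1 (α=1/7) → [136/7, 230/7, 113/7]
+L2 (α=5/6) → [1877/14, 400/7, 2419/21]
+L3 (α=2/5) → [10419/70, 4154/35, 3637/35]
= [149, 119, 104]

at x=0,y=0 over L1,L2,L3:
L1 α=7/8: [1043/8, 1001/8, 231/4]
L2 α=1/7: [3473/28, 3063/28, 1047/14]
L3 α=1/8: [3789/32, 3415/32, 1321/16]
rounded: [118, 107, 83]

at x=1,y=2 over L1,L2,L3,L4:
L1 α=1/4: [133/4, 32, 193/4]
L2 α=1/2: [177/8, 74, 1001/8]
L3 α=3/8: [2589/64, 205/2, 9373/64]
L4 α=1/2: [5341/128, 351/4, 14941/128]
→ [42, 88, 117]

query (2,1) [L1,L2,L3,L5,L6,L7] — begin 0,0,0
L1 α=1/4: [177/4, 31, 6]
L2 α=1: [98, 160, 143]
L3 α=2/3: [350/3, 476/3, 61]
L5 α=1: [13, 179, 233]
L6 α=4/7: [915/7, 773/7, 245]
L7 α=1/2: [1336/7, 2103/14, 217]
rounded: [191, 150, 217]

query (0,1) [L1,L2,L3,L5,L6,L7] — begin 0,0,0
+L1 (α=5/7) → [440/7, 1210/7, 1135/7]
+L2 (α=3/4) → [1931/28, 731/14, 1135/28]
+L3 (α=1/2) → [3891/56, 2495/28, 4299/56]
+L5 (α=1/5) → [7139/70, 597/7, 5937/70]
+L6 (α=6/7) → [21419/490, 6351/49, 6357/490]
+L7 (α=1/5) → [96983/1225, 25992/245, 46524/1225]
rounded: [79, 106, 38]

query (3,1) [L1,L2,L3,L5,L6] — begin 0,0,0
after L1 α=3/7: [33, 348/7, 45/7]
after L2 α=5/6: [499/3, 2974/21, 1485/14]
after L3 α=1/4: [507/4, 3807/28, 7325/56]
after L5 α=0: [507/4, 3807/28, 7325/56]
after L6 α=1/2: [771/8, 10947/56, 17013/112]
= [96, 195, 152]

query (1,1) [L1,L2,L3,L5,L6,L8] — begin 0,0,0
L1 α=1/3: [29, 40, 40/3]
L2 α=3/7: [590/7, 382/7, 2455/21]
L3 α=2/3: [1256/7, 382/21, 6487/63]
L5 α=3/5: [767/7, 16514/105, 33008/315]
L6 α=0: [767/7, 16514/105, 33008/315]
L8 α=1/2: [730/7, 9832/105, 67973/630]
rounded: [104, 94, 108]

query (2,2) [L1,L2,L3,L5,L6,L8] — begin 0,0,0
+L1 (α=1/3) → [193/3, 25/3, 61]
+L2 (α=3/8) → [367/3, 427/12, 313/4]
+L3 (α=5/7) → [3854/21, 2497/42, 2843/14]
+L5 (α=3/8) → [35083/168, 41465/336, 22195/112]
+L6 (α=1) → [97, 109, 45]
+L8 (α=1/3) → [314/3, 337/3, 193/3]
= [105, 112, 64]


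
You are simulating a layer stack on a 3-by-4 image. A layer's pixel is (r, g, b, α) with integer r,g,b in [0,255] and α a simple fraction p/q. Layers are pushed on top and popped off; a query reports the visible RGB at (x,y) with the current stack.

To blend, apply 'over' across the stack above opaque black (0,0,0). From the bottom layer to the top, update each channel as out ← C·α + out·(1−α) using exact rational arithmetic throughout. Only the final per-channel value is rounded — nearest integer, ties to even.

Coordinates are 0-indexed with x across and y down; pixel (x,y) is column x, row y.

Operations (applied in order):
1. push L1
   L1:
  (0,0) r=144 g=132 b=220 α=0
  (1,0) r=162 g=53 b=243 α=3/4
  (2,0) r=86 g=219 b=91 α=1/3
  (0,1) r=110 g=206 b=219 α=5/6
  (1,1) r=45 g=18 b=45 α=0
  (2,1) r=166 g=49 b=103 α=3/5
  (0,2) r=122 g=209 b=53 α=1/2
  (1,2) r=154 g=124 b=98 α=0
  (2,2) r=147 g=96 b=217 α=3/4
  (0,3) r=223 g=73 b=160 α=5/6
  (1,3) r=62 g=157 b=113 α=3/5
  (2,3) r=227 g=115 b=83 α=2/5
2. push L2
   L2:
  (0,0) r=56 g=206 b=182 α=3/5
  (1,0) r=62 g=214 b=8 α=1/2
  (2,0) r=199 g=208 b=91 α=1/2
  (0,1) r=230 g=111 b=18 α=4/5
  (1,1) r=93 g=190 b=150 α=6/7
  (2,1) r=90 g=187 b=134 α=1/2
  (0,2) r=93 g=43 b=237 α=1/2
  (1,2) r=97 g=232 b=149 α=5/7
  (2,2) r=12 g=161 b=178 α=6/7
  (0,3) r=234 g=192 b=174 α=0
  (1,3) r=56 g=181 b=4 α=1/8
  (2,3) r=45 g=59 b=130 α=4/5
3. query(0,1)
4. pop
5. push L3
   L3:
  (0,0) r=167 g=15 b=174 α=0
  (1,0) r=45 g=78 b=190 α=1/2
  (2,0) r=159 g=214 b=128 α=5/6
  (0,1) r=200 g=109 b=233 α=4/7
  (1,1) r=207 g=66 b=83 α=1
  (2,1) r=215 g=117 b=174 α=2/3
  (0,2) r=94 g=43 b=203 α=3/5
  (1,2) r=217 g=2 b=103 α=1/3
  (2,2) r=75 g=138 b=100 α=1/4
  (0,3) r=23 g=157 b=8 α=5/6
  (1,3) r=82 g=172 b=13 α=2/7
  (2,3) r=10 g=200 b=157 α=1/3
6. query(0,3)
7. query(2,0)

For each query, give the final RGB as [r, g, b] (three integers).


(0,1) stack=L1,L2; from [0,0,0]:
after L1 α=5/6: [275/3, 515/3, 365/2]
after L2 α=4/5: [607/3, 1847/15, 509/10]
→ [202, 123, 51]

at x=0,y=3 over L1,L3:
L1 α=5/6: [1115/6, 365/6, 400/3]
L3 α=5/6: [1805/36, 5075/36, 260/9]
→ [50, 141, 29]

(2,0) stack=L1,L3; from [0,0,0]:
after L1 α=1/3: [86/3, 73, 91/3]
after L3 α=5/6: [2471/18, 381/2, 2011/18]
rounded: [137, 190, 112]


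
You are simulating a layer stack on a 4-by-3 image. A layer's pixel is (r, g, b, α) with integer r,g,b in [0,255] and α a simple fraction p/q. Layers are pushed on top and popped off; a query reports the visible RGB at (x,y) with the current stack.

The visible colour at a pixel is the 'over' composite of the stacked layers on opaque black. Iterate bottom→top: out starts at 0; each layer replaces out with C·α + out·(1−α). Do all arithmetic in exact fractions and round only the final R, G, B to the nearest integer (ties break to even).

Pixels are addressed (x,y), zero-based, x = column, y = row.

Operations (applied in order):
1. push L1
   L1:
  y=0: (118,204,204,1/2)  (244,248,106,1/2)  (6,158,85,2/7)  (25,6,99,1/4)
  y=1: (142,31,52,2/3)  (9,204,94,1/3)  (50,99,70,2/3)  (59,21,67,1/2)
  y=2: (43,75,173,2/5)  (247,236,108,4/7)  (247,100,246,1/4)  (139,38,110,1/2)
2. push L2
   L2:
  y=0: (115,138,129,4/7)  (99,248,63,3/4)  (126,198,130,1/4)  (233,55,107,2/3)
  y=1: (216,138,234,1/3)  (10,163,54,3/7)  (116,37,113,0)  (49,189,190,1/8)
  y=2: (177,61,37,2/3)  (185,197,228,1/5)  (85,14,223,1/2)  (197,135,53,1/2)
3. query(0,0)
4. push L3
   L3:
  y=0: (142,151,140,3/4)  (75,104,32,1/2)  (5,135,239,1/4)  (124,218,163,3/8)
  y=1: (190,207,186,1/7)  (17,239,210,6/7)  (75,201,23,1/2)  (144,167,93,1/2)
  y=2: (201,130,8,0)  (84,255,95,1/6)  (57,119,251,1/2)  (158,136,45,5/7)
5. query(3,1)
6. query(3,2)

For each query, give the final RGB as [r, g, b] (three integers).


(0,0) stack=L1,L2; from [0,0,0]:
+L1 (α=1/2) → [59, 102, 102]
+L2 (α=4/7) → [91, 858/7, 822/7]
= [91, 123, 117]

at x=3,y=1 over L1,L2,L3:
after L1 α=1/2: [59/2, 21/2, 67/2]
after L2 α=1/8: [511/16, 525/16, 849/16]
after L3 α=1/2: [2815/32, 3197/32, 2337/32]
rounded: [88, 100, 73]

at x=3,y=2 over L1,L2,L3:
after L1 α=1/2: [139/2, 19, 55]
after L2 α=1/2: [533/4, 77, 54]
after L3 α=5/7: [2113/14, 834/7, 333/7]
= [151, 119, 48]


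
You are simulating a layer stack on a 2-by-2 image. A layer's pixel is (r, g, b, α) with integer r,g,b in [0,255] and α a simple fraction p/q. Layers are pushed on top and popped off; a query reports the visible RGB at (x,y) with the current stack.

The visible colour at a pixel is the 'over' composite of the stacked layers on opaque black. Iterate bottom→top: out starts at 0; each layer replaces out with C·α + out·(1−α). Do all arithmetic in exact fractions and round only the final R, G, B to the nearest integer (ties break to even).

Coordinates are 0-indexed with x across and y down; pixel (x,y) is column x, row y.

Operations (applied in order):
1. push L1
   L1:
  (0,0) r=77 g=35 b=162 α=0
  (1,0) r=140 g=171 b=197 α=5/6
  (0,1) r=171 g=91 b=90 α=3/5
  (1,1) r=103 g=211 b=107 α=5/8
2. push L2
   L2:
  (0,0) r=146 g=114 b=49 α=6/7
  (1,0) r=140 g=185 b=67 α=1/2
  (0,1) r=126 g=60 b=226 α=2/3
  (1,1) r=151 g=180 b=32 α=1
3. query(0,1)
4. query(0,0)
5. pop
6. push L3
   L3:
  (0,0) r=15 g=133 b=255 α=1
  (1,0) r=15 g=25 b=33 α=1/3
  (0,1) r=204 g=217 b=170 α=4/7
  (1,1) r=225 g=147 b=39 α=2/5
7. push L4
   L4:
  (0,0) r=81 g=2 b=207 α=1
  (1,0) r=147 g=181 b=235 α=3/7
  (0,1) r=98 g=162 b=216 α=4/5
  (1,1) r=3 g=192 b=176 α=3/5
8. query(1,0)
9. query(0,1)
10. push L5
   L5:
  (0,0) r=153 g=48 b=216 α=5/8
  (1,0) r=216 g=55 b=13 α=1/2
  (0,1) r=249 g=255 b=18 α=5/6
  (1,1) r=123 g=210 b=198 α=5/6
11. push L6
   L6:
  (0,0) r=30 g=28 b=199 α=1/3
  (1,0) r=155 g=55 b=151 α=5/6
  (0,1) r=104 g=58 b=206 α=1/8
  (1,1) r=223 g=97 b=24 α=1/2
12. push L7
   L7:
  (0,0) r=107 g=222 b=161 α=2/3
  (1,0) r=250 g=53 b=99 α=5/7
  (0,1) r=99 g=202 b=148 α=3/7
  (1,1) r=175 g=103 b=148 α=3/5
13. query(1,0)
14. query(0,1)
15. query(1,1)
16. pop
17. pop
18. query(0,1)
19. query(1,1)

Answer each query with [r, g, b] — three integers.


query (0,1) [L1,L2] — begin 0,0,0
after L1 α=3/5: [513/5, 273/5, 54]
after L2 α=2/3: [591/5, 291/5, 506/3]
→ [118, 58, 169]

(0,0) stack=L1,L2; from [0,0,0]:
after L1 α=0: [0, 0, 0]
after L2 α=6/7: [876/7, 684/7, 42]
= [125, 98, 42]

query (1,0) [L1,L3,L4] — begin 0,0,0
L1 α=5/6: [350/3, 285/2, 985/6]
L3 α=1/3: [745/9, 310/3, 1084/9]
L4 α=3/7: [6949/63, 2869/21, 10681/63]
→ [110, 137, 170]

(0,1) stack=L1,L3,L4; from [0,0,0]:
L1 α=3/5: [513/5, 273/5, 54]
L3 α=4/7: [5619/35, 737/5, 842/7]
L4 α=4/5: [19339/175, 3977/25, 1378/7]
= [111, 159, 197]

query (1,0) [L1,L3,L4,L5,L6,L7] — begin 0,0,0
L1 α=5/6: [350/3, 285/2, 985/6]
L3 α=1/3: [745/9, 310/3, 1084/9]
L4 α=3/7: [6949/63, 2869/21, 10681/63]
L5 α=1/2: [20557/126, 2012/21, 5750/63]
L6 α=5/6: [118207/756, 7787/126, 53315/378]
L7 α=5/7: [590707/2646, 24482/441, 146870/1323]
→ [223, 56, 111]

query (0,1) [L1,L3,L4,L5,L6,L7] — begin 0,0,0
L1 α=3/5: [513/5, 273/5, 54]
L3 α=4/7: [5619/35, 737/5, 842/7]
L4 α=4/5: [19339/175, 3977/25, 1378/7]
L5 α=5/6: [118607/525, 17926/75, 1004/21]
L6 α=1/8: [126407/600, 16229/75, 811/12]
L7 α=3/7: [170957/1050, 110366/525, 2143/21]
rounded: [163, 210, 102]

query (1,1) [L1,L3,L4,L5,L6,L7] — begin 0,0,0
+L1 (α=5/8) → [515/8, 1055/8, 535/8]
+L3 (α=2/5) → [1029/8, 5517/40, 2229/40]
+L4 (α=3/5) → [213/4, 17037/100, 12789/100]
+L5 (α=5/6) → [891/8, 40679/200, 37263/200]
+L6 (α=1/2) → [2675/16, 60079/400, 42063/400]
+L7 (α=3/5) → [1375/8, 121879/1000, 130863/1000]
→ [172, 122, 131]

query (0,1) [L1,L3,L4,L5] — begin 0,0,0
after L1 α=3/5: [513/5, 273/5, 54]
after L3 α=4/7: [5619/35, 737/5, 842/7]
after L4 α=4/5: [19339/175, 3977/25, 1378/7]
after L5 α=5/6: [118607/525, 17926/75, 1004/21]
= [226, 239, 48]

at x=1,y=1 over L1,L3,L4,L5:
L1 α=5/8: [515/8, 1055/8, 535/8]
L3 α=2/5: [1029/8, 5517/40, 2229/40]
L4 α=3/5: [213/4, 17037/100, 12789/100]
L5 α=5/6: [891/8, 40679/200, 37263/200]
= [111, 203, 186]


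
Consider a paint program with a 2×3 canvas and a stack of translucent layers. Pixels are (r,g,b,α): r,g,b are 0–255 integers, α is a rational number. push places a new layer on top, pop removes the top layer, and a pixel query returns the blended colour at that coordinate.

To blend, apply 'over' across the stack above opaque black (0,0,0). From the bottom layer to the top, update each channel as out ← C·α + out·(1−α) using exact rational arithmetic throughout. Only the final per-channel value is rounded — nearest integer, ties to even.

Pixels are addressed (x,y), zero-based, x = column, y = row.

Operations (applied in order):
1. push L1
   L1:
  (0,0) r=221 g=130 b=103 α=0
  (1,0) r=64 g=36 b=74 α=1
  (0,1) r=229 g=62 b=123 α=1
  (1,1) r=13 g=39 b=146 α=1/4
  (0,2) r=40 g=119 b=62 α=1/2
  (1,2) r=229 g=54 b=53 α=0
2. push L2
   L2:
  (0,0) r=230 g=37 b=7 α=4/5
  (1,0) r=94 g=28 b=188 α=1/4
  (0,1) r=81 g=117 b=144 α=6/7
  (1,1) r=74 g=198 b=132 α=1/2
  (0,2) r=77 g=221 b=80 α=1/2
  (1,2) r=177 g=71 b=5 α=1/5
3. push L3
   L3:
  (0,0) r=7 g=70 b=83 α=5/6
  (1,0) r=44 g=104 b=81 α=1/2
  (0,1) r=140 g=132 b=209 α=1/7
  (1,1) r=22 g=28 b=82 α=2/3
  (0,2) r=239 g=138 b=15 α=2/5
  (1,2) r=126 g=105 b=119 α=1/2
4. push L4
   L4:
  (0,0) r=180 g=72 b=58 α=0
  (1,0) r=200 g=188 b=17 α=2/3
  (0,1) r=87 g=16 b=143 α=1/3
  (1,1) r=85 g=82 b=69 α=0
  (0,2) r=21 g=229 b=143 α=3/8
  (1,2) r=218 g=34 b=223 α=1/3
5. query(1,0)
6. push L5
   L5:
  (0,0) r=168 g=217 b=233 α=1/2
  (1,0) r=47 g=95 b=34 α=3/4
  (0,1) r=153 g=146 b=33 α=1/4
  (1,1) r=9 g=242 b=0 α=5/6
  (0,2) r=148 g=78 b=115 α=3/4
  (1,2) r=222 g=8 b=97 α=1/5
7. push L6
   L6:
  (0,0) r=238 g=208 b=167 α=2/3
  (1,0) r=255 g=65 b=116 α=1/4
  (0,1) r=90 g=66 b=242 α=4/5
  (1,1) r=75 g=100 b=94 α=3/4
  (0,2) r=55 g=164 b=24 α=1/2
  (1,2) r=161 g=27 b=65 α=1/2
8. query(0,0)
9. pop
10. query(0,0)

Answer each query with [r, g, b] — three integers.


query (1,0) [L1,L2,L3,L4] — begin 0,0,0
+L1 (α=1) → [64, 36, 74]
+L2 (α=1/4) → [143/2, 34, 205/2]
+L3 (α=1/2) → [231/4, 69, 367/4]
+L4 (α=2/3) → [1831/12, 445/3, 503/12]
= [153, 148, 42]

(0,0) stack=L1,L2,L3,L4,L5,L6; from [0,0,0]:
L1 α=0: [0, 0, 0]
L2 α=4/5: [184, 148/5, 28/5]
L3 α=5/6: [73/2, 949/15, 701/10]
L4 α=0: [73/2, 949/15, 701/10]
L5 α=1/2: [409/4, 2102/15, 3031/20]
L6 α=2/3: [771/4, 8342/45, 3237/20]
→ [193, 185, 162]

query (0,0) [L1,L2,L3,L4,L5] — begin 0,0,0
+L1 (α=0) → [0, 0, 0]
+L2 (α=4/5) → [184, 148/5, 28/5]
+L3 (α=5/6) → [73/2, 949/15, 701/10]
+L4 (α=0) → [73/2, 949/15, 701/10]
+L5 (α=1/2) → [409/4, 2102/15, 3031/20]
rounded: [102, 140, 152]


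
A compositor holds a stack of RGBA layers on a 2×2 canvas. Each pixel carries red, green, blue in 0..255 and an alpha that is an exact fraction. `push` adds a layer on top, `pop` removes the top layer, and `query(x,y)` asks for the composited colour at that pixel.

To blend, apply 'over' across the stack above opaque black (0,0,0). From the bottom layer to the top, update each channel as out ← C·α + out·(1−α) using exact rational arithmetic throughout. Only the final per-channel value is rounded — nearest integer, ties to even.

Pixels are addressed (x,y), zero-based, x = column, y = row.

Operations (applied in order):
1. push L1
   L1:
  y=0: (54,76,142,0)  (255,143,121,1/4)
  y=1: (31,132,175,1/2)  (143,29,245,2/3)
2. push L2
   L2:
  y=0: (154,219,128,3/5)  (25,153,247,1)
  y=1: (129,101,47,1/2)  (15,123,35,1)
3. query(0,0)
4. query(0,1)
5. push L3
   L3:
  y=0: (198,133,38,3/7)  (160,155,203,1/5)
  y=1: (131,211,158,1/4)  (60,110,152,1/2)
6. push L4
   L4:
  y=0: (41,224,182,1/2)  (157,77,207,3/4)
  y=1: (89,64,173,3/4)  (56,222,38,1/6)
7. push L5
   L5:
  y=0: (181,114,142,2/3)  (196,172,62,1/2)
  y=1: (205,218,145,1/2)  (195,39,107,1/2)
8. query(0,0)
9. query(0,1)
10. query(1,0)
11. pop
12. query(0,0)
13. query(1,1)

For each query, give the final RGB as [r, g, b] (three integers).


(0,0) stack=L1,L2; from [0,0,0]:
after L1 α=0: [0, 0, 0]
after L2 α=3/5: [462/5, 657/5, 384/5]
= [92, 131, 77]

at x=0,y=1 over L1,L2:
after L1 α=1/2: [31/2, 66, 175/2]
after L2 α=1/2: [289/4, 167/2, 269/4]
rounded: [72, 84, 67]

at x=0,y=0 over L1,L2,L3,L4,L5:
+L1 (α=0) → [0, 0, 0]
+L2 (α=3/5) → [462/5, 657/5, 384/5]
+L3 (α=3/7) → [4818/35, 4623/35, 2106/35]
+L4 (α=1/2) → [6253/70, 12463/70, 4238/35]
+L5 (α=2/3) → [10531/70, 28423/210, 4726/35]
rounded: [150, 135, 135]

query (0,1) [L1,L2,L3,L4,L5] — begin 0,0,0
+L1 (α=1/2) → [31/2, 66, 175/2]
+L2 (α=1/2) → [289/4, 167/2, 269/4]
+L3 (α=1/4) → [1391/16, 923/8, 1439/16]
+L4 (α=3/4) → [5663/64, 2459/32, 9743/64]
+L5 (α=1/2) → [18783/128, 9435/64, 19023/128]
→ [147, 147, 149]

(1,0) stack=L1,L2,L3,L4,L5; from [0,0,0]:
L1 α=1/4: [255/4, 143/4, 121/4]
L2 α=1: [25, 153, 247]
L3 α=1/5: [52, 767/5, 1191/5]
L4 α=3/4: [523/4, 961/10, 1074/5]
L5 α=1/2: [1307/8, 2681/20, 692/5]
rounded: [163, 134, 138]

at x=0,y=0 over L1,L2,L3,L4:
L1 α=0: [0, 0, 0]
L2 α=3/5: [462/5, 657/5, 384/5]
L3 α=3/7: [4818/35, 4623/35, 2106/35]
L4 α=1/2: [6253/70, 12463/70, 4238/35]
= [89, 178, 121]

query (1,1) [L1,L2,L3,L4] — begin 0,0,0
after L1 α=2/3: [286/3, 58/3, 490/3]
after L2 α=1: [15, 123, 35]
after L3 α=1/2: [75/2, 233/2, 187/2]
after L4 α=1/6: [487/12, 1609/12, 337/4]
= [41, 134, 84]
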